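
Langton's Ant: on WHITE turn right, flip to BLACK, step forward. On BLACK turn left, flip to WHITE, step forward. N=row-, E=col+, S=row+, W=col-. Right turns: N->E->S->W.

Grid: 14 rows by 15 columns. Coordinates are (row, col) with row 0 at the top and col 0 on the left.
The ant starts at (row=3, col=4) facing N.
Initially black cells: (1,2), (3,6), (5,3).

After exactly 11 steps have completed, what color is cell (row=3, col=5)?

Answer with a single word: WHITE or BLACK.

Answer: BLACK

Derivation:
Step 1: on WHITE (3,4): turn R to E, flip to black, move to (3,5). |black|=4
Step 2: on WHITE (3,5): turn R to S, flip to black, move to (4,5). |black|=5
Step 3: on WHITE (4,5): turn R to W, flip to black, move to (4,4). |black|=6
Step 4: on WHITE (4,4): turn R to N, flip to black, move to (3,4). |black|=7
Step 5: on BLACK (3,4): turn L to W, flip to white, move to (3,3). |black|=6
Step 6: on WHITE (3,3): turn R to N, flip to black, move to (2,3). |black|=7
Step 7: on WHITE (2,3): turn R to E, flip to black, move to (2,4). |black|=8
Step 8: on WHITE (2,4): turn R to S, flip to black, move to (3,4). |black|=9
Step 9: on WHITE (3,4): turn R to W, flip to black, move to (3,3). |black|=10
Step 10: on BLACK (3,3): turn L to S, flip to white, move to (4,3). |black|=9
Step 11: on WHITE (4,3): turn R to W, flip to black, move to (4,2). |black|=10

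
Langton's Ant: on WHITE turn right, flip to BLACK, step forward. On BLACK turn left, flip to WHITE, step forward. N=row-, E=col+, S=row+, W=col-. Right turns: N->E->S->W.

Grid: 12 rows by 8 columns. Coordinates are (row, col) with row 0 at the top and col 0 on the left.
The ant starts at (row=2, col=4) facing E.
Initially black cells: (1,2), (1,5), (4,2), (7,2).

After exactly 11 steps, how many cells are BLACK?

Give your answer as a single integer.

Step 1: on WHITE (2,4): turn R to S, flip to black, move to (3,4). |black|=5
Step 2: on WHITE (3,4): turn R to W, flip to black, move to (3,3). |black|=6
Step 3: on WHITE (3,3): turn R to N, flip to black, move to (2,3). |black|=7
Step 4: on WHITE (2,3): turn R to E, flip to black, move to (2,4). |black|=8
Step 5: on BLACK (2,4): turn L to N, flip to white, move to (1,4). |black|=7
Step 6: on WHITE (1,4): turn R to E, flip to black, move to (1,5). |black|=8
Step 7: on BLACK (1,5): turn L to N, flip to white, move to (0,5). |black|=7
Step 8: on WHITE (0,5): turn R to E, flip to black, move to (0,6). |black|=8
Step 9: on WHITE (0,6): turn R to S, flip to black, move to (1,6). |black|=9
Step 10: on WHITE (1,6): turn R to W, flip to black, move to (1,5). |black|=10
Step 11: on WHITE (1,5): turn R to N, flip to black, move to (0,5). |black|=11

Answer: 11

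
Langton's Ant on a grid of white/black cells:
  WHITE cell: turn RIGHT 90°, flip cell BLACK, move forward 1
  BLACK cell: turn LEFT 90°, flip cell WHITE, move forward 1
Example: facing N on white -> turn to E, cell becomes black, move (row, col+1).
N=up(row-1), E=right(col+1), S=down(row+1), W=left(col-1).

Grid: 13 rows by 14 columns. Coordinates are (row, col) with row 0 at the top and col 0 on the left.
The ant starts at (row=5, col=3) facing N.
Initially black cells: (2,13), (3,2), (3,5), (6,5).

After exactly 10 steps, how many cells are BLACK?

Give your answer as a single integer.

Answer: 10

Derivation:
Step 1: on WHITE (5,3): turn R to E, flip to black, move to (5,4). |black|=5
Step 2: on WHITE (5,4): turn R to S, flip to black, move to (6,4). |black|=6
Step 3: on WHITE (6,4): turn R to W, flip to black, move to (6,3). |black|=7
Step 4: on WHITE (6,3): turn R to N, flip to black, move to (5,3). |black|=8
Step 5: on BLACK (5,3): turn L to W, flip to white, move to (5,2). |black|=7
Step 6: on WHITE (5,2): turn R to N, flip to black, move to (4,2). |black|=8
Step 7: on WHITE (4,2): turn R to E, flip to black, move to (4,3). |black|=9
Step 8: on WHITE (4,3): turn R to S, flip to black, move to (5,3). |black|=10
Step 9: on WHITE (5,3): turn R to W, flip to black, move to (5,2). |black|=11
Step 10: on BLACK (5,2): turn L to S, flip to white, move to (6,2). |black|=10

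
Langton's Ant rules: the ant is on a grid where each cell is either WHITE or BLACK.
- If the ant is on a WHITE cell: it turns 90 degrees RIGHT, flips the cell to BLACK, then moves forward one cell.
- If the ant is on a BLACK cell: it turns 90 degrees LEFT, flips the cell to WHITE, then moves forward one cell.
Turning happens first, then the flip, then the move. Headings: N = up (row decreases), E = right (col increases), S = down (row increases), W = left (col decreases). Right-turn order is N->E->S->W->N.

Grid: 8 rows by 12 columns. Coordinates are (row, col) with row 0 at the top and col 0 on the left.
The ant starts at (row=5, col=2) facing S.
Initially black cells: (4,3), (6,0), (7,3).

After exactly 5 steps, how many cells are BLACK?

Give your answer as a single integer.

Answer: 6

Derivation:
Step 1: on WHITE (5,2): turn R to W, flip to black, move to (5,1). |black|=4
Step 2: on WHITE (5,1): turn R to N, flip to black, move to (4,1). |black|=5
Step 3: on WHITE (4,1): turn R to E, flip to black, move to (4,2). |black|=6
Step 4: on WHITE (4,2): turn R to S, flip to black, move to (5,2). |black|=7
Step 5: on BLACK (5,2): turn L to E, flip to white, move to (5,3). |black|=6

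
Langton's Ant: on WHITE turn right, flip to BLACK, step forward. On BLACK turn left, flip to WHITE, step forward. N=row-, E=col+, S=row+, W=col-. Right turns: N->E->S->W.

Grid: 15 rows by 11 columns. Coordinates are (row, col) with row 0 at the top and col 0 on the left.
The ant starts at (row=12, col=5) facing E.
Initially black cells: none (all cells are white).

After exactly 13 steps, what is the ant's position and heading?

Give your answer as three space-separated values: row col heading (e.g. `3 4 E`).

Step 1: on WHITE (12,5): turn R to S, flip to black, move to (13,5). |black|=1
Step 2: on WHITE (13,5): turn R to W, flip to black, move to (13,4). |black|=2
Step 3: on WHITE (13,4): turn R to N, flip to black, move to (12,4). |black|=3
Step 4: on WHITE (12,4): turn R to E, flip to black, move to (12,5). |black|=4
Step 5: on BLACK (12,5): turn L to N, flip to white, move to (11,5). |black|=3
Step 6: on WHITE (11,5): turn R to E, flip to black, move to (11,6). |black|=4
Step 7: on WHITE (11,6): turn R to S, flip to black, move to (12,6). |black|=5
Step 8: on WHITE (12,6): turn R to W, flip to black, move to (12,5). |black|=6
Step 9: on WHITE (12,5): turn R to N, flip to black, move to (11,5). |black|=7
Step 10: on BLACK (11,5): turn L to W, flip to white, move to (11,4). |black|=6
Step 11: on WHITE (11,4): turn R to N, flip to black, move to (10,4). |black|=7
Step 12: on WHITE (10,4): turn R to E, flip to black, move to (10,5). |black|=8
Step 13: on WHITE (10,5): turn R to S, flip to black, move to (11,5). |black|=9

Answer: 11 5 S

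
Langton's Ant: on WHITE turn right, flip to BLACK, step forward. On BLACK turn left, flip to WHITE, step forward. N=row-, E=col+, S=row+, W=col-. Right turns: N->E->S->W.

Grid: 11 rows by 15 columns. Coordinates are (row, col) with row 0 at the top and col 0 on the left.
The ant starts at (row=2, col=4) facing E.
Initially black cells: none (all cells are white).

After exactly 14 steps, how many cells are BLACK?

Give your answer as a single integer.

Answer: 10

Derivation:
Step 1: on WHITE (2,4): turn R to S, flip to black, move to (3,4). |black|=1
Step 2: on WHITE (3,4): turn R to W, flip to black, move to (3,3). |black|=2
Step 3: on WHITE (3,3): turn R to N, flip to black, move to (2,3). |black|=3
Step 4: on WHITE (2,3): turn R to E, flip to black, move to (2,4). |black|=4
Step 5: on BLACK (2,4): turn L to N, flip to white, move to (1,4). |black|=3
Step 6: on WHITE (1,4): turn R to E, flip to black, move to (1,5). |black|=4
Step 7: on WHITE (1,5): turn R to S, flip to black, move to (2,5). |black|=5
Step 8: on WHITE (2,5): turn R to W, flip to black, move to (2,4). |black|=6
Step 9: on WHITE (2,4): turn R to N, flip to black, move to (1,4). |black|=7
Step 10: on BLACK (1,4): turn L to W, flip to white, move to (1,3). |black|=6
Step 11: on WHITE (1,3): turn R to N, flip to black, move to (0,3). |black|=7
Step 12: on WHITE (0,3): turn R to E, flip to black, move to (0,4). |black|=8
Step 13: on WHITE (0,4): turn R to S, flip to black, move to (1,4). |black|=9
Step 14: on WHITE (1,4): turn R to W, flip to black, move to (1,3). |black|=10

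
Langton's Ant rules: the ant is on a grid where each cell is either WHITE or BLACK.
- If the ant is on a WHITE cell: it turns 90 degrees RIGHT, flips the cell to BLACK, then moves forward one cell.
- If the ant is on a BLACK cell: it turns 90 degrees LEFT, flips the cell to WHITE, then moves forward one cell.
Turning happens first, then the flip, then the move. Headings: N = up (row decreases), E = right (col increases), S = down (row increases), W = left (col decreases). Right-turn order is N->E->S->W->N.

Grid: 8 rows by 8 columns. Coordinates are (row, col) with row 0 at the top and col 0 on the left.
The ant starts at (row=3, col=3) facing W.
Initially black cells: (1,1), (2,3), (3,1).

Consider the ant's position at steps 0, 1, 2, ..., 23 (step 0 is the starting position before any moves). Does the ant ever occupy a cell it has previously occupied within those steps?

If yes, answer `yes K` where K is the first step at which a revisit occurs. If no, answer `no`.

Answer: yes 5

Derivation:
Step 1: on WHITE (3,3): turn R to N, flip to black, move to (2,3). |black|=4 — new cell
Step 2: on BLACK (2,3): turn L to W, flip to white, move to (2,2). |black|=3 — new cell
Step 3: on WHITE (2,2): turn R to N, flip to black, move to (1,2). |black|=4 — new cell
Step 4: on WHITE (1,2): turn R to E, flip to black, move to (1,3). |black|=5 — new cell
Step 5: on WHITE (1,3): turn R to S, flip to black, move to (2,3). |black|=6 — REVISIT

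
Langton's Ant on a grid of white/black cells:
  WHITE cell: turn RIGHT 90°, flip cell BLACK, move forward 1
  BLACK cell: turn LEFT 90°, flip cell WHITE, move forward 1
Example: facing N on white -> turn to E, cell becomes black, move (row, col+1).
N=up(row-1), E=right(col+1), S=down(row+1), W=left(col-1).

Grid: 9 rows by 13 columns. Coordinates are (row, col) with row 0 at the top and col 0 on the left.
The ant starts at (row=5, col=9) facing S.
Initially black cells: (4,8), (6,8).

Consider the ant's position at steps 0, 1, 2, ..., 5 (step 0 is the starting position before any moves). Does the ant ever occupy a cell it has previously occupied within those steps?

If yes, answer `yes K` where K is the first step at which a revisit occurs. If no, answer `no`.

Answer: no

Derivation:
Step 1: on WHITE (5,9): turn R to W, flip to black, move to (5,8). |black|=3 — new cell
Step 2: on WHITE (5,8): turn R to N, flip to black, move to (4,8). |black|=4 — new cell
Step 3: on BLACK (4,8): turn L to W, flip to white, move to (4,7). |black|=3 — new cell
Step 4: on WHITE (4,7): turn R to N, flip to black, move to (3,7). |black|=4 — new cell
Step 5: on WHITE (3,7): turn R to E, flip to black, move to (3,8). |black|=5 — new cell
No revisit within 5 steps.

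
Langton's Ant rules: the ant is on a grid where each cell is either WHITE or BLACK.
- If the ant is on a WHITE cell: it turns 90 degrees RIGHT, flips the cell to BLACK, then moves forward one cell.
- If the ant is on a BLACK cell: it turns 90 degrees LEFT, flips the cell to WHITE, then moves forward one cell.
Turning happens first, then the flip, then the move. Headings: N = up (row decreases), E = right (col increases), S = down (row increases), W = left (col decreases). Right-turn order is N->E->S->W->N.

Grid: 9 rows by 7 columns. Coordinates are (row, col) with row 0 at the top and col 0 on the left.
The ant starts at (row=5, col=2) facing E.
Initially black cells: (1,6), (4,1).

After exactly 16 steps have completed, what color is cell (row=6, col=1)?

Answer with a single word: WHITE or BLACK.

Step 1: on WHITE (5,2): turn R to S, flip to black, move to (6,2). |black|=3
Step 2: on WHITE (6,2): turn R to W, flip to black, move to (6,1). |black|=4
Step 3: on WHITE (6,1): turn R to N, flip to black, move to (5,1). |black|=5
Step 4: on WHITE (5,1): turn R to E, flip to black, move to (5,2). |black|=6
Step 5: on BLACK (5,2): turn L to N, flip to white, move to (4,2). |black|=5
Step 6: on WHITE (4,2): turn R to E, flip to black, move to (4,3). |black|=6
Step 7: on WHITE (4,3): turn R to S, flip to black, move to (5,3). |black|=7
Step 8: on WHITE (5,3): turn R to W, flip to black, move to (5,2). |black|=8
Step 9: on WHITE (5,2): turn R to N, flip to black, move to (4,2). |black|=9
Step 10: on BLACK (4,2): turn L to W, flip to white, move to (4,1). |black|=8
Step 11: on BLACK (4,1): turn L to S, flip to white, move to (5,1). |black|=7
Step 12: on BLACK (5,1): turn L to E, flip to white, move to (5,2). |black|=6
Step 13: on BLACK (5,2): turn L to N, flip to white, move to (4,2). |black|=5
Step 14: on WHITE (4,2): turn R to E, flip to black, move to (4,3). |black|=6
Step 15: on BLACK (4,3): turn L to N, flip to white, move to (3,3). |black|=5
Step 16: on WHITE (3,3): turn R to E, flip to black, move to (3,4). |black|=6

Answer: BLACK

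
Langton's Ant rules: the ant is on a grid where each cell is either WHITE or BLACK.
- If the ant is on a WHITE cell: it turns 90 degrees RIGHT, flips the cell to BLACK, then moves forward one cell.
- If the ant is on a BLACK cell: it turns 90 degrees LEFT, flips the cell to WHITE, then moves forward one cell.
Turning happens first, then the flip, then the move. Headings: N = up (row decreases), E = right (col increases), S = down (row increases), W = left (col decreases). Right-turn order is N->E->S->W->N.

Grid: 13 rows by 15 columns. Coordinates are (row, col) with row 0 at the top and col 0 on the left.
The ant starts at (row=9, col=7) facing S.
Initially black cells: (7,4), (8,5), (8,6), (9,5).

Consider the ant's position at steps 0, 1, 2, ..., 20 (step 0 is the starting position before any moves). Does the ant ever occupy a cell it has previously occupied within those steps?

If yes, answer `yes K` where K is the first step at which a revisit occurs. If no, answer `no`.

Step 1: on WHITE (9,7): turn R to W, flip to black, move to (9,6). |black|=5 — new cell
Step 2: on WHITE (9,6): turn R to N, flip to black, move to (8,6). |black|=6 — new cell
Step 3: on BLACK (8,6): turn L to W, flip to white, move to (8,5). |black|=5 — new cell
Step 4: on BLACK (8,5): turn L to S, flip to white, move to (9,5). |black|=4 — new cell
Step 5: on BLACK (9,5): turn L to E, flip to white, move to (9,6). |black|=3 — REVISIT

Answer: yes 5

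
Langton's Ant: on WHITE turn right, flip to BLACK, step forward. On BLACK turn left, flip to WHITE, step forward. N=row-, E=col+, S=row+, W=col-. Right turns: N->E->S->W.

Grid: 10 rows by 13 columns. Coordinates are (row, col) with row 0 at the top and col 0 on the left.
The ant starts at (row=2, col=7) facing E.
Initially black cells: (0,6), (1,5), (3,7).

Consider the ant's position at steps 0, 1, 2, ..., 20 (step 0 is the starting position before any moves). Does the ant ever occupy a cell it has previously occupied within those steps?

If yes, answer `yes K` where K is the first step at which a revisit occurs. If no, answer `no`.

Answer: yes 5

Derivation:
Step 1: on WHITE (2,7): turn R to S, flip to black, move to (3,7). |black|=4 — new cell
Step 2: on BLACK (3,7): turn L to E, flip to white, move to (3,8). |black|=3 — new cell
Step 3: on WHITE (3,8): turn R to S, flip to black, move to (4,8). |black|=4 — new cell
Step 4: on WHITE (4,8): turn R to W, flip to black, move to (4,7). |black|=5 — new cell
Step 5: on WHITE (4,7): turn R to N, flip to black, move to (3,7). |black|=6 — REVISIT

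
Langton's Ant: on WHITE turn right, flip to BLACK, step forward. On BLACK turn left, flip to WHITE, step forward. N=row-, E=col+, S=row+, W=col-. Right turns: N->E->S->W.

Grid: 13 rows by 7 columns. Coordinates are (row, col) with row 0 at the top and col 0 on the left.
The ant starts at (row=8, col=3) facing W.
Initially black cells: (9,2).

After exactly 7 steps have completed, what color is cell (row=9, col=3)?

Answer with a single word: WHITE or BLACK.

Answer: BLACK

Derivation:
Step 1: on WHITE (8,3): turn R to N, flip to black, move to (7,3). |black|=2
Step 2: on WHITE (7,3): turn R to E, flip to black, move to (7,4). |black|=3
Step 3: on WHITE (7,4): turn R to S, flip to black, move to (8,4). |black|=4
Step 4: on WHITE (8,4): turn R to W, flip to black, move to (8,3). |black|=5
Step 5: on BLACK (8,3): turn L to S, flip to white, move to (9,3). |black|=4
Step 6: on WHITE (9,3): turn R to W, flip to black, move to (9,2). |black|=5
Step 7: on BLACK (9,2): turn L to S, flip to white, move to (10,2). |black|=4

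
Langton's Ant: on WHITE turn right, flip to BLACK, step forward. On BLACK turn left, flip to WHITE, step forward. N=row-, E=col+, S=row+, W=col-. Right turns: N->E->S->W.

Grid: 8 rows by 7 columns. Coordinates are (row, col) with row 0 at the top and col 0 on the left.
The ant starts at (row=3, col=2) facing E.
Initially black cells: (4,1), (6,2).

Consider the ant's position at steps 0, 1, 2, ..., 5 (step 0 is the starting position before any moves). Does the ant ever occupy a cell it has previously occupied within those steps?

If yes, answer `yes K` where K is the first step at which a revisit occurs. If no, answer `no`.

Step 1: on WHITE (3,2): turn R to S, flip to black, move to (4,2). |black|=3 — new cell
Step 2: on WHITE (4,2): turn R to W, flip to black, move to (4,1). |black|=4 — new cell
Step 3: on BLACK (4,1): turn L to S, flip to white, move to (5,1). |black|=3 — new cell
Step 4: on WHITE (5,1): turn R to W, flip to black, move to (5,0). |black|=4 — new cell
Step 5: on WHITE (5,0): turn R to N, flip to black, move to (4,0). |black|=5 — new cell
No revisit within 5 steps.

Answer: no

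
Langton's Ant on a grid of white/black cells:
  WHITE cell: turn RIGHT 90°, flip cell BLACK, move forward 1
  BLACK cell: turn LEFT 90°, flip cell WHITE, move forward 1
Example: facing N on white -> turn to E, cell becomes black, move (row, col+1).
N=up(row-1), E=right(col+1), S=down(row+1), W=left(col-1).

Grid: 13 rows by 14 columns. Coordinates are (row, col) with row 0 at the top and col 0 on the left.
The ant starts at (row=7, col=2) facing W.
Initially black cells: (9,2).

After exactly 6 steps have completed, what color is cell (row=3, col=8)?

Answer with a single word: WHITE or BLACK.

Step 1: on WHITE (7,2): turn R to N, flip to black, move to (6,2). |black|=2
Step 2: on WHITE (6,2): turn R to E, flip to black, move to (6,3). |black|=3
Step 3: on WHITE (6,3): turn R to S, flip to black, move to (7,3). |black|=4
Step 4: on WHITE (7,3): turn R to W, flip to black, move to (7,2). |black|=5
Step 5: on BLACK (7,2): turn L to S, flip to white, move to (8,2). |black|=4
Step 6: on WHITE (8,2): turn R to W, flip to black, move to (8,1). |black|=5

Answer: WHITE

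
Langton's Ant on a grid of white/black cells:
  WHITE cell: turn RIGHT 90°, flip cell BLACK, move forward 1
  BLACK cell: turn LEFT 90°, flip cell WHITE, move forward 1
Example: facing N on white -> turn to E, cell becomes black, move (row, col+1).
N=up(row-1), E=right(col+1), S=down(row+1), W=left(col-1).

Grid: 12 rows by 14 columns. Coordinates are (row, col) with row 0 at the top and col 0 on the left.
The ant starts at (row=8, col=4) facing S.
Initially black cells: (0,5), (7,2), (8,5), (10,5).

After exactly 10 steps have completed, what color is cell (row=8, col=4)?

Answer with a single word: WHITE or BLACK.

Step 1: on WHITE (8,4): turn R to W, flip to black, move to (8,3). |black|=5
Step 2: on WHITE (8,3): turn R to N, flip to black, move to (7,3). |black|=6
Step 3: on WHITE (7,3): turn R to E, flip to black, move to (7,4). |black|=7
Step 4: on WHITE (7,4): turn R to S, flip to black, move to (8,4). |black|=8
Step 5: on BLACK (8,4): turn L to E, flip to white, move to (8,5). |black|=7
Step 6: on BLACK (8,5): turn L to N, flip to white, move to (7,5). |black|=6
Step 7: on WHITE (7,5): turn R to E, flip to black, move to (7,6). |black|=7
Step 8: on WHITE (7,6): turn R to S, flip to black, move to (8,6). |black|=8
Step 9: on WHITE (8,6): turn R to W, flip to black, move to (8,5). |black|=9
Step 10: on WHITE (8,5): turn R to N, flip to black, move to (7,5). |black|=10

Answer: WHITE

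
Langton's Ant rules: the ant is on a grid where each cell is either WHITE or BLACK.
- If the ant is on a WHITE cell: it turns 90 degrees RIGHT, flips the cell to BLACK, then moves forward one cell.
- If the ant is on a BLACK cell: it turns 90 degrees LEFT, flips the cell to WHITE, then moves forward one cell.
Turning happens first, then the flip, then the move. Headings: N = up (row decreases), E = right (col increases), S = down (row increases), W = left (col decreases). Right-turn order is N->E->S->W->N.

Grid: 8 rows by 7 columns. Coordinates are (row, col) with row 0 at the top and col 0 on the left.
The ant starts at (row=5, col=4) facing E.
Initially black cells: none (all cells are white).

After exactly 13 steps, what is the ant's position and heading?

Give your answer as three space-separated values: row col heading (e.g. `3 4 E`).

Step 1: on WHITE (5,4): turn R to S, flip to black, move to (6,4). |black|=1
Step 2: on WHITE (6,4): turn R to W, flip to black, move to (6,3). |black|=2
Step 3: on WHITE (6,3): turn R to N, flip to black, move to (5,3). |black|=3
Step 4: on WHITE (5,3): turn R to E, flip to black, move to (5,4). |black|=4
Step 5: on BLACK (5,4): turn L to N, flip to white, move to (4,4). |black|=3
Step 6: on WHITE (4,4): turn R to E, flip to black, move to (4,5). |black|=4
Step 7: on WHITE (4,5): turn R to S, flip to black, move to (5,5). |black|=5
Step 8: on WHITE (5,5): turn R to W, flip to black, move to (5,4). |black|=6
Step 9: on WHITE (5,4): turn R to N, flip to black, move to (4,4). |black|=7
Step 10: on BLACK (4,4): turn L to W, flip to white, move to (4,3). |black|=6
Step 11: on WHITE (4,3): turn R to N, flip to black, move to (3,3). |black|=7
Step 12: on WHITE (3,3): turn R to E, flip to black, move to (3,4). |black|=8
Step 13: on WHITE (3,4): turn R to S, flip to black, move to (4,4). |black|=9

Answer: 4 4 S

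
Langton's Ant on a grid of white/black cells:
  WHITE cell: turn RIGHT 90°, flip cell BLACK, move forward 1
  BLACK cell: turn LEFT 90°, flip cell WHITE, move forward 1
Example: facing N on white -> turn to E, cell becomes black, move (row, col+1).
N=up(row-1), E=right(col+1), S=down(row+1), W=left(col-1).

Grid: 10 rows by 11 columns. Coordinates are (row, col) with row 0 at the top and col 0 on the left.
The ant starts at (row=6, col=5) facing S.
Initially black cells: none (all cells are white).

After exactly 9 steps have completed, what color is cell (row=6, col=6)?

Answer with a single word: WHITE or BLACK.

Answer: BLACK

Derivation:
Step 1: on WHITE (6,5): turn R to W, flip to black, move to (6,4). |black|=1
Step 2: on WHITE (6,4): turn R to N, flip to black, move to (5,4). |black|=2
Step 3: on WHITE (5,4): turn R to E, flip to black, move to (5,5). |black|=3
Step 4: on WHITE (5,5): turn R to S, flip to black, move to (6,5). |black|=4
Step 5: on BLACK (6,5): turn L to E, flip to white, move to (6,6). |black|=3
Step 6: on WHITE (6,6): turn R to S, flip to black, move to (7,6). |black|=4
Step 7: on WHITE (7,6): turn R to W, flip to black, move to (7,5). |black|=5
Step 8: on WHITE (7,5): turn R to N, flip to black, move to (6,5). |black|=6
Step 9: on WHITE (6,5): turn R to E, flip to black, move to (6,6). |black|=7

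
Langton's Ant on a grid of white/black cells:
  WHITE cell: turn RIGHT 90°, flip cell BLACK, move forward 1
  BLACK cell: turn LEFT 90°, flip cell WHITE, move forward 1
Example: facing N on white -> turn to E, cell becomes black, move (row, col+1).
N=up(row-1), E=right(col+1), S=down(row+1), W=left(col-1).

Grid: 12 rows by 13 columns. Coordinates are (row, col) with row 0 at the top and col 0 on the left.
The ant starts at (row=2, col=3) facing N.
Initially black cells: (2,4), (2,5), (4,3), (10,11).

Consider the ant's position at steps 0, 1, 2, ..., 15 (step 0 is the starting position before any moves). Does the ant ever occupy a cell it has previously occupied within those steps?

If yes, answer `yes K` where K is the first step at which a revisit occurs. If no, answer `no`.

Answer: yes 8

Derivation:
Step 1: on WHITE (2,3): turn R to E, flip to black, move to (2,4). |black|=5 — new cell
Step 2: on BLACK (2,4): turn L to N, flip to white, move to (1,4). |black|=4 — new cell
Step 3: on WHITE (1,4): turn R to E, flip to black, move to (1,5). |black|=5 — new cell
Step 4: on WHITE (1,5): turn R to S, flip to black, move to (2,5). |black|=6 — new cell
Step 5: on BLACK (2,5): turn L to E, flip to white, move to (2,6). |black|=5 — new cell
Step 6: on WHITE (2,6): turn R to S, flip to black, move to (3,6). |black|=6 — new cell
Step 7: on WHITE (3,6): turn R to W, flip to black, move to (3,5). |black|=7 — new cell
Step 8: on WHITE (3,5): turn R to N, flip to black, move to (2,5). |black|=8 — REVISIT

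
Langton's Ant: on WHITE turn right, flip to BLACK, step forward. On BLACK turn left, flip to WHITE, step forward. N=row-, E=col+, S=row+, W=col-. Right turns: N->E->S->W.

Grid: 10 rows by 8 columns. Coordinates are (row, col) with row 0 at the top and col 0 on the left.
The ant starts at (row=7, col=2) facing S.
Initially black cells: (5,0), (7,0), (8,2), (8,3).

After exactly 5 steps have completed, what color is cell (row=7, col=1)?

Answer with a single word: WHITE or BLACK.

Answer: BLACK

Derivation:
Step 1: on WHITE (7,2): turn R to W, flip to black, move to (7,1). |black|=5
Step 2: on WHITE (7,1): turn R to N, flip to black, move to (6,1). |black|=6
Step 3: on WHITE (6,1): turn R to E, flip to black, move to (6,2). |black|=7
Step 4: on WHITE (6,2): turn R to S, flip to black, move to (7,2). |black|=8
Step 5: on BLACK (7,2): turn L to E, flip to white, move to (7,3). |black|=7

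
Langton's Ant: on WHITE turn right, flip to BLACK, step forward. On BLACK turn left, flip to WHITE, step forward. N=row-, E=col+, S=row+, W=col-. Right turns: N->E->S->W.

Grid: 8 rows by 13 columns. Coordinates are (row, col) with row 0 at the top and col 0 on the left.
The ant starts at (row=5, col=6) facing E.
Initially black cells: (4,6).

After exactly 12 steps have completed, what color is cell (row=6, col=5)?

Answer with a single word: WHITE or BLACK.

Answer: BLACK

Derivation:
Step 1: on WHITE (5,6): turn R to S, flip to black, move to (6,6). |black|=2
Step 2: on WHITE (6,6): turn R to W, flip to black, move to (6,5). |black|=3
Step 3: on WHITE (6,5): turn R to N, flip to black, move to (5,5). |black|=4
Step 4: on WHITE (5,5): turn R to E, flip to black, move to (5,6). |black|=5
Step 5: on BLACK (5,6): turn L to N, flip to white, move to (4,6). |black|=4
Step 6: on BLACK (4,6): turn L to W, flip to white, move to (4,5). |black|=3
Step 7: on WHITE (4,5): turn R to N, flip to black, move to (3,5). |black|=4
Step 8: on WHITE (3,5): turn R to E, flip to black, move to (3,6). |black|=5
Step 9: on WHITE (3,6): turn R to S, flip to black, move to (4,6). |black|=6
Step 10: on WHITE (4,6): turn R to W, flip to black, move to (4,5). |black|=7
Step 11: on BLACK (4,5): turn L to S, flip to white, move to (5,5). |black|=6
Step 12: on BLACK (5,5): turn L to E, flip to white, move to (5,6). |black|=5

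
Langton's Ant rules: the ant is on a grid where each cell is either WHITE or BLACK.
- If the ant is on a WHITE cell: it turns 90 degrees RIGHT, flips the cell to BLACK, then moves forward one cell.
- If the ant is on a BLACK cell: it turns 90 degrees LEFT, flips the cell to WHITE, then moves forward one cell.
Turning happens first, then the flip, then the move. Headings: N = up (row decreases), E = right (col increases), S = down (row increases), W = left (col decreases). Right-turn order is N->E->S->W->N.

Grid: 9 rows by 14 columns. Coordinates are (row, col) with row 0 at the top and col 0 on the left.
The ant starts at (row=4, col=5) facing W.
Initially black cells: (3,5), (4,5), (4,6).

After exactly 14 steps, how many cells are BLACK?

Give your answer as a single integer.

Answer: 5

Derivation:
Step 1: on BLACK (4,5): turn L to S, flip to white, move to (5,5). |black|=2
Step 2: on WHITE (5,5): turn R to W, flip to black, move to (5,4). |black|=3
Step 3: on WHITE (5,4): turn R to N, flip to black, move to (4,4). |black|=4
Step 4: on WHITE (4,4): turn R to E, flip to black, move to (4,5). |black|=5
Step 5: on WHITE (4,5): turn R to S, flip to black, move to (5,5). |black|=6
Step 6: on BLACK (5,5): turn L to E, flip to white, move to (5,6). |black|=5
Step 7: on WHITE (5,6): turn R to S, flip to black, move to (6,6). |black|=6
Step 8: on WHITE (6,6): turn R to W, flip to black, move to (6,5). |black|=7
Step 9: on WHITE (6,5): turn R to N, flip to black, move to (5,5). |black|=8
Step 10: on WHITE (5,5): turn R to E, flip to black, move to (5,6). |black|=9
Step 11: on BLACK (5,6): turn L to N, flip to white, move to (4,6). |black|=8
Step 12: on BLACK (4,6): turn L to W, flip to white, move to (4,5). |black|=7
Step 13: on BLACK (4,5): turn L to S, flip to white, move to (5,5). |black|=6
Step 14: on BLACK (5,5): turn L to E, flip to white, move to (5,6). |black|=5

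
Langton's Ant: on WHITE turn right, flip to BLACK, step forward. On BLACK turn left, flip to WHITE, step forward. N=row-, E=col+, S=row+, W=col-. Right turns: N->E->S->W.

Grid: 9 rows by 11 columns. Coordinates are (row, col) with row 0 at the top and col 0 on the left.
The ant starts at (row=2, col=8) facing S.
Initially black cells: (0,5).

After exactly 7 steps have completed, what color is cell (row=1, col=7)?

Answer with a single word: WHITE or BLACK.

Step 1: on WHITE (2,8): turn R to W, flip to black, move to (2,7). |black|=2
Step 2: on WHITE (2,7): turn R to N, flip to black, move to (1,7). |black|=3
Step 3: on WHITE (1,7): turn R to E, flip to black, move to (1,8). |black|=4
Step 4: on WHITE (1,8): turn R to S, flip to black, move to (2,8). |black|=5
Step 5: on BLACK (2,8): turn L to E, flip to white, move to (2,9). |black|=4
Step 6: on WHITE (2,9): turn R to S, flip to black, move to (3,9). |black|=5
Step 7: on WHITE (3,9): turn R to W, flip to black, move to (3,8). |black|=6

Answer: BLACK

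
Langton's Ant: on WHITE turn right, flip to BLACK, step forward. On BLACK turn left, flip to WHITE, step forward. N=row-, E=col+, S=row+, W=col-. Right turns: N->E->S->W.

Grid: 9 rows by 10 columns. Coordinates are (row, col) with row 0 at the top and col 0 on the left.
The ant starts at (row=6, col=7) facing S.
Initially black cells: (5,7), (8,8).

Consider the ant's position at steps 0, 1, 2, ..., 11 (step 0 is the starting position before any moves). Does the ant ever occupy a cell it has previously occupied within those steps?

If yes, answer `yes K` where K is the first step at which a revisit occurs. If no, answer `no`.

Step 1: on WHITE (6,7): turn R to W, flip to black, move to (6,6). |black|=3 — new cell
Step 2: on WHITE (6,6): turn R to N, flip to black, move to (5,6). |black|=4 — new cell
Step 3: on WHITE (5,6): turn R to E, flip to black, move to (5,7). |black|=5 — new cell
Step 4: on BLACK (5,7): turn L to N, flip to white, move to (4,7). |black|=4 — new cell
Step 5: on WHITE (4,7): turn R to E, flip to black, move to (4,8). |black|=5 — new cell
Step 6: on WHITE (4,8): turn R to S, flip to black, move to (5,8). |black|=6 — new cell
Step 7: on WHITE (5,8): turn R to W, flip to black, move to (5,7). |black|=7 — REVISIT

Answer: yes 7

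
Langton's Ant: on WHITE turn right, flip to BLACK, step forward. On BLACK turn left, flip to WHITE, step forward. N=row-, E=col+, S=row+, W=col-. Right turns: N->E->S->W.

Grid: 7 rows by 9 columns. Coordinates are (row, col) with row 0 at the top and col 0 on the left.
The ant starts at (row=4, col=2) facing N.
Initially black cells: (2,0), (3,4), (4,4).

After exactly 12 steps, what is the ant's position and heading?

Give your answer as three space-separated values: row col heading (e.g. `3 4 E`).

Step 1: on WHITE (4,2): turn R to E, flip to black, move to (4,3). |black|=4
Step 2: on WHITE (4,3): turn R to S, flip to black, move to (5,3). |black|=5
Step 3: on WHITE (5,3): turn R to W, flip to black, move to (5,2). |black|=6
Step 4: on WHITE (5,2): turn R to N, flip to black, move to (4,2). |black|=7
Step 5: on BLACK (4,2): turn L to W, flip to white, move to (4,1). |black|=6
Step 6: on WHITE (4,1): turn R to N, flip to black, move to (3,1). |black|=7
Step 7: on WHITE (3,1): turn R to E, flip to black, move to (3,2). |black|=8
Step 8: on WHITE (3,2): turn R to S, flip to black, move to (4,2). |black|=9
Step 9: on WHITE (4,2): turn R to W, flip to black, move to (4,1). |black|=10
Step 10: on BLACK (4,1): turn L to S, flip to white, move to (5,1). |black|=9
Step 11: on WHITE (5,1): turn R to W, flip to black, move to (5,0). |black|=10
Step 12: on WHITE (5,0): turn R to N, flip to black, move to (4,0). |black|=11

Answer: 4 0 N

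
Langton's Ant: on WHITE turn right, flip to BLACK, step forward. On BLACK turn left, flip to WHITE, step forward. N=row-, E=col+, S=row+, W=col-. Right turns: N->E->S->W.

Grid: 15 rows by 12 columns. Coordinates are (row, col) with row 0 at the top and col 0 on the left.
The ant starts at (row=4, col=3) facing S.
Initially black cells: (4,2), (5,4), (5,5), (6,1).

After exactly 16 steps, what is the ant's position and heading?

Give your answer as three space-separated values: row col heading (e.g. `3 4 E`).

Answer: 6 3 S

Derivation:
Step 1: on WHITE (4,3): turn R to W, flip to black, move to (4,2). |black|=5
Step 2: on BLACK (4,2): turn L to S, flip to white, move to (5,2). |black|=4
Step 3: on WHITE (5,2): turn R to W, flip to black, move to (5,1). |black|=5
Step 4: on WHITE (5,1): turn R to N, flip to black, move to (4,1). |black|=6
Step 5: on WHITE (4,1): turn R to E, flip to black, move to (4,2). |black|=7
Step 6: on WHITE (4,2): turn R to S, flip to black, move to (5,2). |black|=8
Step 7: on BLACK (5,2): turn L to E, flip to white, move to (5,3). |black|=7
Step 8: on WHITE (5,3): turn R to S, flip to black, move to (6,3). |black|=8
Step 9: on WHITE (6,3): turn R to W, flip to black, move to (6,2). |black|=9
Step 10: on WHITE (6,2): turn R to N, flip to black, move to (5,2). |black|=10
Step 11: on WHITE (5,2): turn R to E, flip to black, move to (5,3). |black|=11
Step 12: on BLACK (5,3): turn L to N, flip to white, move to (4,3). |black|=10
Step 13: on BLACK (4,3): turn L to W, flip to white, move to (4,2). |black|=9
Step 14: on BLACK (4,2): turn L to S, flip to white, move to (5,2). |black|=8
Step 15: on BLACK (5,2): turn L to E, flip to white, move to (5,3). |black|=7
Step 16: on WHITE (5,3): turn R to S, flip to black, move to (6,3). |black|=8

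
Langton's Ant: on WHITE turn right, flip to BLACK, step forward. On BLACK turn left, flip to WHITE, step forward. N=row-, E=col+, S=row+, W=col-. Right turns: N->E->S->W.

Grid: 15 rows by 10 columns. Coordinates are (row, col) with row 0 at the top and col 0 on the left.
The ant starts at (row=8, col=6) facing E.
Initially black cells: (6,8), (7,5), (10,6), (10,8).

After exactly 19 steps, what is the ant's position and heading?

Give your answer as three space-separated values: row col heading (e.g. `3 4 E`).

Step 1: on WHITE (8,6): turn R to S, flip to black, move to (9,6). |black|=5
Step 2: on WHITE (9,6): turn R to W, flip to black, move to (9,5). |black|=6
Step 3: on WHITE (9,5): turn R to N, flip to black, move to (8,5). |black|=7
Step 4: on WHITE (8,5): turn R to E, flip to black, move to (8,6). |black|=8
Step 5: on BLACK (8,6): turn L to N, flip to white, move to (7,6). |black|=7
Step 6: on WHITE (7,6): turn R to E, flip to black, move to (7,7). |black|=8
Step 7: on WHITE (7,7): turn R to S, flip to black, move to (8,7). |black|=9
Step 8: on WHITE (8,7): turn R to W, flip to black, move to (8,6). |black|=10
Step 9: on WHITE (8,6): turn R to N, flip to black, move to (7,6). |black|=11
Step 10: on BLACK (7,6): turn L to W, flip to white, move to (7,5). |black|=10
Step 11: on BLACK (7,5): turn L to S, flip to white, move to (8,5). |black|=9
Step 12: on BLACK (8,5): turn L to E, flip to white, move to (8,6). |black|=8
Step 13: on BLACK (8,6): turn L to N, flip to white, move to (7,6). |black|=7
Step 14: on WHITE (7,6): turn R to E, flip to black, move to (7,7). |black|=8
Step 15: on BLACK (7,7): turn L to N, flip to white, move to (6,7). |black|=7
Step 16: on WHITE (6,7): turn R to E, flip to black, move to (6,8). |black|=8
Step 17: on BLACK (6,8): turn L to N, flip to white, move to (5,8). |black|=7
Step 18: on WHITE (5,8): turn R to E, flip to black, move to (5,9). |black|=8
Step 19: on WHITE (5,9): turn R to S, flip to black, move to (6,9). |black|=9

Answer: 6 9 S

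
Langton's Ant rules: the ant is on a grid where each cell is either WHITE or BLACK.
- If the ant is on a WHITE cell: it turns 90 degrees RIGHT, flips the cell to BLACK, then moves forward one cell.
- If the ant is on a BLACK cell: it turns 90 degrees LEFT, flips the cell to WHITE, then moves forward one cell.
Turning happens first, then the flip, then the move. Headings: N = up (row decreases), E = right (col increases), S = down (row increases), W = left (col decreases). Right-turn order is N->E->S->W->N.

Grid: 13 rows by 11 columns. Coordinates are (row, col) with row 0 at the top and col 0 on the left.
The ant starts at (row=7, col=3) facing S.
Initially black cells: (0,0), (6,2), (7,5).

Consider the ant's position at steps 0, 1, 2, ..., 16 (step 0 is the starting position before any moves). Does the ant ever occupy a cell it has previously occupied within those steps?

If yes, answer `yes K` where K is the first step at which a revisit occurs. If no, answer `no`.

Step 1: on WHITE (7,3): turn R to W, flip to black, move to (7,2). |black|=4 — new cell
Step 2: on WHITE (7,2): turn R to N, flip to black, move to (6,2). |black|=5 — new cell
Step 3: on BLACK (6,2): turn L to W, flip to white, move to (6,1). |black|=4 — new cell
Step 4: on WHITE (6,1): turn R to N, flip to black, move to (5,1). |black|=5 — new cell
Step 5: on WHITE (5,1): turn R to E, flip to black, move to (5,2). |black|=6 — new cell
Step 6: on WHITE (5,2): turn R to S, flip to black, move to (6,2). |black|=7 — REVISIT

Answer: yes 6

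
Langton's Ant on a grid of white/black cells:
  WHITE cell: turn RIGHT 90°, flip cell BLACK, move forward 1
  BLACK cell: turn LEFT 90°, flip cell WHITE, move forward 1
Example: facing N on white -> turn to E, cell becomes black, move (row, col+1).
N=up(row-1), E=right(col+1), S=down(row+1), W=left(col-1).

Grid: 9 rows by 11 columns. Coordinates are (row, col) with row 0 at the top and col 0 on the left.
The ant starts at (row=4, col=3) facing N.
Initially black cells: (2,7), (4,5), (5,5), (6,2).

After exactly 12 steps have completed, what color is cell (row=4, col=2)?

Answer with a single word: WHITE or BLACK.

Step 1: on WHITE (4,3): turn R to E, flip to black, move to (4,4). |black|=5
Step 2: on WHITE (4,4): turn R to S, flip to black, move to (5,4). |black|=6
Step 3: on WHITE (5,4): turn R to W, flip to black, move to (5,3). |black|=7
Step 4: on WHITE (5,3): turn R to N, flip to black, move to (4,3). |black|=8
Step 5: on BLACK (4,3): turn L to W, flip to white, move to (4,2). |black|=7
Step 6: on WHITE (4,2): turn R to N, flip to black, move to (3,2). |black|=8
Step 7: on WHITE (3,2): turn R to E, flip to black, move to (3,3). |black|=9
Step 8: on WHITE (3,3): turn R to S, flip to black, move to (4,3). |black|=10
Step 9: on WHITE (4,3): turn R to W, flip to black, move to (4,2). |black|=11
Step 10: on BLACK (4,2): turn L to S, flip to white, move to (5,2). |black|=10
Step 11: on WHITE (5,2): turn R to W, flip to black, move to (5,1). |black|=11
Step 12: on WHITE (5,1): turn R to N, flip to black, move to (4,1). |black|=12

Answer: WHITE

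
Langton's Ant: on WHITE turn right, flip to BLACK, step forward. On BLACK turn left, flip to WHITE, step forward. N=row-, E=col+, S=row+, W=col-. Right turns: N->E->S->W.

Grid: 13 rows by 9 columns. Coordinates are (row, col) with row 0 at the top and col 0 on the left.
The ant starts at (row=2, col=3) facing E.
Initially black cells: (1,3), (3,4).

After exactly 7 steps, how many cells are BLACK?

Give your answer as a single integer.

Step 1: on WHITE (2,3): turn R to S, flip to black, move to (3,3). |black|=3
Step 2: on WHITE (3,3): turn R to W, flip to black, move to (3,2). |black|=4
Step 3: on WHITE (3,2): turn R to N, flip to black, move to (2,2). |black|=5
Step 4: on WHITE (2,2): turn R to E, flip to black, move to (2,3). |black|=6
Step 5: on BLACK (2,3): turn L to N, flip to white, move to (1,3). |black|=5
Step 6: on BLACK (1,3): turn L to W, flip to white, move to (1,2). |black|=4
Step 7: on WHITE (1,2): turn R to N, flip to black, move to (0,2). |black|=5

Answer: 5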